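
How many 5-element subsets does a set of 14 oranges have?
C(14,5) = 14!/(5!×9!) = 2002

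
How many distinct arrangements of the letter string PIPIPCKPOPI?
11! / (1! × 1! × 3! × 5! × 1!) = 55440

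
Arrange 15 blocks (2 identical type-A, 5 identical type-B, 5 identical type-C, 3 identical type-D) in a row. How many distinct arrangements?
15! / (2! × 5! × 5! × 3!) = 7567560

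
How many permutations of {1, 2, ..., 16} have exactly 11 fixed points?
Choose the 11 fixed points C(16,11) = 4368, derange the rest: !5 = Σ_{j=0}^{5} (-1)^j·5!/j! = 120 - 120 + 60 - 20 + 5 - 1 = 44. Product = 4368 × 44 = 192192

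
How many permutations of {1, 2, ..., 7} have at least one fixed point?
Complement of the derangements. !7 = Σ_{j=0}^{7} (-1)^j·7!/j! = 5040 - 5040 + 2520 - 840 + 210 - 42 + 7 - 1 = 1854. 7! - !7 = 5040 - 1854 = 3186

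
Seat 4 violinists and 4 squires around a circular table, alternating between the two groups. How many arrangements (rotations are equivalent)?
Fix one of the violinists: (4-1)! ways for the remaining violinists, × 4! ways for the squires = 6 × 24 = 144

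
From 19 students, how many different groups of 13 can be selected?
C(19,13) = 19!/(13!×6!) = 27132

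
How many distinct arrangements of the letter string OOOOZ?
5! / (4! × 1!) = 5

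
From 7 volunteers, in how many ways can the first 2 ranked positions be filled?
P(7,2) = 7!/(7-2)! = 42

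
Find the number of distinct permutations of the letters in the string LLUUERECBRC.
11! / (1! × 2! × 2! × 2! × 2! × 2!) = 1247400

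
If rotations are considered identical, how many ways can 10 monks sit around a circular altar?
Circular: fix one position, arrange the rest. (10-1)! = 362880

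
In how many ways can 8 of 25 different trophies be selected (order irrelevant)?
C(25,8) = 25!/(8!×17!) = 1081575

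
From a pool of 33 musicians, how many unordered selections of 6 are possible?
C(33,6) = 33!/(6!×27!) = 1107568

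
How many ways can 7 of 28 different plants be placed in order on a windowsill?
P(28,7) = 28!/(28-7)! = 5967561600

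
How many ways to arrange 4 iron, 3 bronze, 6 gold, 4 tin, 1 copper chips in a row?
18! / (4! × 3! × 6! × 4! × 1!) = 2572970400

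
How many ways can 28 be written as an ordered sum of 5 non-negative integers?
C(28+5-1, 5-1) = C(32, 4) = 35960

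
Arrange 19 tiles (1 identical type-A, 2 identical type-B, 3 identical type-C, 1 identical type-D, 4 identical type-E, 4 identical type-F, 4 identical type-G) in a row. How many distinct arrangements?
19! / (1! × 2! × 3! × 1! × 4! × 4! × 4!) = 733296564000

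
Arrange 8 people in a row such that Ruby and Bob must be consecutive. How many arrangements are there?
Treat the 2 as one block: (8-2+1)! × 2! = 5040 × 2 = 10080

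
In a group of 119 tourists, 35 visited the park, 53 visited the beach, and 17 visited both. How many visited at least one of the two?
|A∪B| = |A| + |B| - |A∩B| = 35 + 53 - 17 = 71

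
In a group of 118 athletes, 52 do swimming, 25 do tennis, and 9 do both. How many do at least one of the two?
|A∪B| = |A| + |B| - |A∩B| = 52 + 25 - 9 = 68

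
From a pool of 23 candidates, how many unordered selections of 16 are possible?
C(23,16) = 23!/(16!×7!) = 245157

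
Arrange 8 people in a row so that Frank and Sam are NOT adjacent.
Total - adjacent = 8! - (8-1)!×2 = 40320 - 10080 = 30240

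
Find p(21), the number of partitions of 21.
Pentagonal recurrence p(n) = p(n-1) + p(n-2) - p(n-5) - p(n-7) + p(n-12) + p(n-15) - ... gives p(0..20) = 1, 1, 2, 3, 5, 7, 11, 15, 22, 30, 42, 56, 77, 101, 135, 176, 231, 297, 385, 490, 627. p(21) = p(20) + p(19) - p(16) - p(14) + p(9) + p(6) = 627 + 490 - 231 - 135 + 30 + 11 = 792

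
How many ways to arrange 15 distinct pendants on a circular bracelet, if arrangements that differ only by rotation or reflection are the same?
(15-1)!/2 = 87178291200/2 = 43589145600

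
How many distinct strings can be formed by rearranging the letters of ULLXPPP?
7! / (1! × 1! × 2! × 3!) = 420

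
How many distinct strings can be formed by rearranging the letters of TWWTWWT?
7! / (4! × 3!) = 35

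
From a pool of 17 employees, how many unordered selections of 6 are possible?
C(17,6) = 17!/(6!×11!) = 12376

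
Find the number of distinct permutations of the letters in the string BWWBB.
5! / (3! × 2!) = 10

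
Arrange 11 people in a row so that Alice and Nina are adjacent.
Treat as block: (11-1)! × 2! = 3628800 × 2 = 7257600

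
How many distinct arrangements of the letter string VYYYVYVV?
8! / (4! × 4!) = 70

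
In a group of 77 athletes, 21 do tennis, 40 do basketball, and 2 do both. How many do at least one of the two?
|A∪B| = |A| + |B| - |A∩B| = 21 + 40 - 2 = 59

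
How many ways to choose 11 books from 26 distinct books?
C(26,11) = 26!/(11!×15!) = 7726160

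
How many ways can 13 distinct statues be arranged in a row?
13! = 6227020800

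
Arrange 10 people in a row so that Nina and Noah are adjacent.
Treat as block: (10-1)! × 2! = 362880 × 2 = 725760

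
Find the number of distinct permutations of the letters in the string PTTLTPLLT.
9! / (3! × 4! × 2!) = 1260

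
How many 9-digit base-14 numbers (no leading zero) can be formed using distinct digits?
First digit: 13 choices (nonzero). Then descending: 13 × 13 × 12 × 11 × 10 × 9 × 8 × 7 × 6 = 674593920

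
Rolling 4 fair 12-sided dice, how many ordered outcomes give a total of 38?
Coefficient of x^38 in (x + x² + ... + x^12)^4. By inclusion-exclusion on dice exceeding 12: Σ_j (-1)^j C(4,j)·C(38-1-12j, 3) = C(4,0)·C(37,3) - C(4,1)·C(25,3) + C(4,2)·C(13,3) = 1·7770 - 4·2300 + 6·286 = 286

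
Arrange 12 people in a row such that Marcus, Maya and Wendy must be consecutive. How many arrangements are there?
Treat the 3 as one block: (12-3+1)! × 3! = 3628800 × 6 = 21772800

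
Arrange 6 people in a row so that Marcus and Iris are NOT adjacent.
Total - adjacent = 6! - (6-1)!×2 = 720 - 240 = 480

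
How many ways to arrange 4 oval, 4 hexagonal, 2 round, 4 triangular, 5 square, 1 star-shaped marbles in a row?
20! / (4! × 4! × 2! × 4! × 5! × 1!) = 733296564000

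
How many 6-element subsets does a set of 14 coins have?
C(14,6) = 14!/(6!×8!) = 3003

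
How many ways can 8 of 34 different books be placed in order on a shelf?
P(34,8) = 34!/(34-8)! = 732058145280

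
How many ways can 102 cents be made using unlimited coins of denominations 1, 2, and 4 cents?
Coefficient of x^102 in 1/(1-x^1) · 1/(1-x^2) · 1/(1-x^4). Case on j = number of 4-cent coins (j = 0..25); remainder r = 102 - 4j is made from {1,2} in ⌊r/2⌋+1 ways. r = 102, 98, 94, 90, 86, 82, 78, 74, 70, 66, 62, 58, 54, 50, 46, 42, 38, 34, 30, 26, 22, 18, 14, 10, 6, 2 → 52 + 50 + 48 + 46 + 44 + 42 + 40 + 38 + 36 + 34 + 32 + 30 + 28 + 26 + 24 + 22 + 20 + 18 + 16 + 14 + 12 + 10 + 8 + 6 + 4 + 2 = 702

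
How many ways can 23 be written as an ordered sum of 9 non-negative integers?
C(23+9-1, 9-1) = C(31, 8) = 7888725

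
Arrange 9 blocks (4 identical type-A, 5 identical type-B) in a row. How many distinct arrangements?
9! / (4! × 5!) = 126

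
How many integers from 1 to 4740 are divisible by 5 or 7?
⌊4740/5⌋ + ⌊4740/7⌋ - ⌊4740/35⌋ = 948 + 677 - 135 = 1490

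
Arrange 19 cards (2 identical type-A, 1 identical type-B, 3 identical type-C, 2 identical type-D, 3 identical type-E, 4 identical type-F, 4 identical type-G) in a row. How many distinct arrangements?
19! / (2! × 1! × 3! × 2! × 3! × 4! × 4!) = 1466593128000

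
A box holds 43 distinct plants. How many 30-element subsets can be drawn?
C(43,30) = 43!/(30!×13!) = 36576848168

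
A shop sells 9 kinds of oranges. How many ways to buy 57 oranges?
C(57+9-1, 9-1) = C(65, 8) = 5047381560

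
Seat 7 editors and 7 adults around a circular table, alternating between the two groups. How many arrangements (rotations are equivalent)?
Fix one of the editors: (7-1)! ways for the remaining editors, × 7! ways for the adults = 720 × 5040 = 3628800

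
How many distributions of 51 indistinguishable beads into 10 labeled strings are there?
C(51+10-1, 10-1) = C(60, 9) = 14783142660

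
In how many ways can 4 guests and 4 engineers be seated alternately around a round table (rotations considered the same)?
Fix one of the guests: (4-1)! ways for the remaining guests, × 4! ways for the engineers = 6 × 24 = 144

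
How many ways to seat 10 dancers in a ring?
Circular: fix one position, arrange the rest. (10-1)! = 362880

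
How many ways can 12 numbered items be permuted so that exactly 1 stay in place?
Choose the 1 fixed point C(12,1) = 12, derange the rest: !11 = Σ_{j=0}^{11} (-1)^j·11!/j! = 39916800 - 39916800 + 19958400 - 6652800 + 1663200 - 332640 + 55440 - 7920 + 990 - 110 + 11 - 1 = 14684570. Product = 12 × 14684570 = 176214840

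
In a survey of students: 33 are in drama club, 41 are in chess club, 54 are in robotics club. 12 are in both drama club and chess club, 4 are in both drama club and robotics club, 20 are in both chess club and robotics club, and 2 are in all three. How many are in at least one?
|A∪B∪C| = 33+41+54-12-4-20+2 = 94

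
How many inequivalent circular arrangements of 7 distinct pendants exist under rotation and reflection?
(7-1)!/2 = 720/2 = 360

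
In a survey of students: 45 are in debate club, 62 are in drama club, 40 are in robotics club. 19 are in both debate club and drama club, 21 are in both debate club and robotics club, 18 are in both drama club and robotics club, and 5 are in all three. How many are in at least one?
|A∪B∪C| = 45+62+40-19-21-18+5 = 94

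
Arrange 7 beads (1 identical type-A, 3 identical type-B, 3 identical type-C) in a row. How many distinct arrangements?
7! / (1! × 3! × 3!) = 140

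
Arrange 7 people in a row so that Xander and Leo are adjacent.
Treat as block: (7-1)! × 2! = 720 × 2 = 1440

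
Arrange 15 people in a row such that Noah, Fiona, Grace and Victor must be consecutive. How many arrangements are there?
Treat the 4 as one block: (15-4+1)! × 4! = 479001600 × 24 = 11496038400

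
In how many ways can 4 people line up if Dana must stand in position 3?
Fix one position: (4-1)! = 6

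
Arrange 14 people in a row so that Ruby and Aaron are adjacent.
Treat as block: (14-1)! × 2! = 6227020800 × 2 = 12454041600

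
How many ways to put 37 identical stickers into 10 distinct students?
C(37+10-1, 10-1) = C(46, 9) = 1101716330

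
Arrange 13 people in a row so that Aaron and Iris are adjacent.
Treat as block: (13-1)! × 2! = 479001600 × 2 = 958003200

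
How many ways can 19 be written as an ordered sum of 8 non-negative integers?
C(19+8-1, 8-1) = C(26, 7) = 657800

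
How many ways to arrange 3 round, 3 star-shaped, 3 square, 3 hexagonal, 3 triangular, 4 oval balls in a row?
19! / (3! × 3! × 3! × 3! × 3! × 4!) = 651819168000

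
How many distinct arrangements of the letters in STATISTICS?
10! / (3! × 3! × 1! × 2! × 1!) = 50400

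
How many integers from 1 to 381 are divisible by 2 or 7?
⌊381/2⌋ + ⌊381/7⌋ - ⌊381/14⌋ = 190 + 54 - 27 = 217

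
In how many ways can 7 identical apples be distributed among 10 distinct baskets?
C(7+10-1, 10-1) = C(16, 9) = 11440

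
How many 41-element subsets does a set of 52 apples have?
C(52,41) = 52!/(41!×11!) = 60403728840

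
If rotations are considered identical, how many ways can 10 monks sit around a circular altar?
Circular: fix one position, arrange the rest. (10-1)! = 362880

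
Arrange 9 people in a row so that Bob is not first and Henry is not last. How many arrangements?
By inclusion-exclusion: 9! - 2×(9-1)! + (9-2)! = 362880 - 80640 + 5040 = 287280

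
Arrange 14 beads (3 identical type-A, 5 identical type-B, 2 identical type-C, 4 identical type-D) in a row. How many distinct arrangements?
14! / (3! × 5! × 2! × 4!) = 2522520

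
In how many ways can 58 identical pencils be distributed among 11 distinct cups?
C(58+11-1, 11-1) = C(68, 10) = 290752384208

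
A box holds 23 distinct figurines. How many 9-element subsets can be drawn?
C(23,9) = 23!/(9!×14!) = 817190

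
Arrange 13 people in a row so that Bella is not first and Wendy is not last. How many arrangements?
By inclusion-exclusion: 13! - 2×(13-1)! + (13-2)! = 6227020800 - 958003200 + 39916800 = 5308934400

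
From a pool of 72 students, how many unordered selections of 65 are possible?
C(72,65) = 72!/(65!×7!) = 1473109704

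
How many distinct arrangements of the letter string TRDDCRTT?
8! / (2! × 3! × 1! × 2!) = 1680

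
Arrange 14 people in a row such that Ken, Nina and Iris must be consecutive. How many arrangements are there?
Treat the 3 as one block: (14-3+1)! × 3! = 479001600 × 6 = 2874009600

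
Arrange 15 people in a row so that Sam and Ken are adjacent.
Treat as block: (15-1)! × 2! = 87178291200 × 2 = 174356582400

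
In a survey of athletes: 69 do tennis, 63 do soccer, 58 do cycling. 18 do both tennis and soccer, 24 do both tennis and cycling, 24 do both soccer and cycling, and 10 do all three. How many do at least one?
|A∪B∪C| = 69+63+58-18-24-24+10 = 134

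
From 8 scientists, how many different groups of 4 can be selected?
C(8,4) = 8!/(4!×4!) = 70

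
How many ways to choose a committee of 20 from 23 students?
C(23,20) = 23!/(20!×3!) = 1771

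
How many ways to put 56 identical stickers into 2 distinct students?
C(56+2-1, 2-1) = C(57, 1) = 57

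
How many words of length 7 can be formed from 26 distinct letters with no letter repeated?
P(26,7) = 26!/(26-7)! = 3315312000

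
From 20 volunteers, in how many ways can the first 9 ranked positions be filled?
P(20,9) = 20!/(20-9)! = 60949324800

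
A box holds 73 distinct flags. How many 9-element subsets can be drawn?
C(73,9) = 73!/(9!×64!) = 97082021465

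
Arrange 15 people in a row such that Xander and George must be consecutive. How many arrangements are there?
Treat the 2 as one block: (15-2+1)! × 2! = 87178291200 × 2 = 174356582400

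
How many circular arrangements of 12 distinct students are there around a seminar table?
Circular: fix one position, arrange the rest. (12-1)! = 39916800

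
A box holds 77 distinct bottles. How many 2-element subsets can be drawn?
C(77,2) = 77!/(2!×75!) = 2926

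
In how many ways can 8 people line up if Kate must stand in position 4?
Fix one position: (8-1)! = 5040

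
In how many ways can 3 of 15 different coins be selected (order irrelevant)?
C(15,3) = 15!/(3!×12!) = 455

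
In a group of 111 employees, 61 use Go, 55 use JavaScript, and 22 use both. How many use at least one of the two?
|A∪B| = |A| + |B| - |A∩B| = 61 + 55 - 22 = 94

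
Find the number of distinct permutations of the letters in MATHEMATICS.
11! / (2! × 2! × 2! × 1! × 1! × 1! × 1! × 1!) = 4989600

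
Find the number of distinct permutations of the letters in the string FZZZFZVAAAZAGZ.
14! / (6! × 1! × 2! × 1! × 4!) = 2522520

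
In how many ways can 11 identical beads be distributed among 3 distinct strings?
C(11+3-1, 3-1) = C(13, 2) = 78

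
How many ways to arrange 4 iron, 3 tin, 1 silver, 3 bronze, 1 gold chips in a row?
12! / (4! × 3! × 1! × 3! × 1!) = 554400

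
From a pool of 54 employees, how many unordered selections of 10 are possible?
C(54,10) = 54!/(10!×44!) = 23930713170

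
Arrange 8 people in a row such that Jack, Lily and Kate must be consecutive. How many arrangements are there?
Treat the 3 as one block: (8-3+1)! × 3! = 720 × 6 = 4320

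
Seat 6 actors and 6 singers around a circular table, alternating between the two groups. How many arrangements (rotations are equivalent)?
Fix one of the actors: (6-1)! ways for the remaining actors, × 6! ways for the singers = 120 × 720 = 86400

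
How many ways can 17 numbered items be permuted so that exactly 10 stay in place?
Choose the 10 fixed points C(17,10) = 19448, derange the rest: !7 = Σ_{j=0}^{7} (-1)^j·7!/j! = 5040 - 5040 + 2520 - 840 + 210 - 42 + 7 - 1 = 1854. Product = 19448 × 1854 = 36056592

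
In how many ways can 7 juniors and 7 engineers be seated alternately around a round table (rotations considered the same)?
Fix one of the juniors: (7-1)! ways for the remaining juniors, × 7! ways for the engineers = 720 × 5040 = 3628800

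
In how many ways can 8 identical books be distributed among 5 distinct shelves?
C(8+5-1, 5-1) = C(12, 4) = 495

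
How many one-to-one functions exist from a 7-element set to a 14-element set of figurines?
P(14,7) = 14!/(14-7)! = 17297280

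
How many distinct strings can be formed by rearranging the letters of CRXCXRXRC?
9! / (3! × 3! × 3!) = 1680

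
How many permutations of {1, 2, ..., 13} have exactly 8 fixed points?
Choose the 8 fixed points C(13,8) = 1287, derange the rest: !5 = Σ_{j=0}^{5} (-1)^j·5!/j! = 120 - 120 + 60 - 20 + 5 - 1 = 44. Product = 1287 × 44 = 56628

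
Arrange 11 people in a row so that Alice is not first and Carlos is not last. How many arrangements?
By inclusion-exclusion: 11! - 2×(11-1)! + (11-2)! = 39916800 - 7257600 + 362880 = 33022080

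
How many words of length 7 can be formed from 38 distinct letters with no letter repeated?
P(38,7) = 38!/(38-7)! = 63606090240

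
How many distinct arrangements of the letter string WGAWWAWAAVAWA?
13! / (6! × 1! × 5! × 1!) = 72072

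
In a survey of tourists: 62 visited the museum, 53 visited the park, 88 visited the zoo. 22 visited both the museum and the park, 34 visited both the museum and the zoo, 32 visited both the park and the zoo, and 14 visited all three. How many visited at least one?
|A∪B∪C| = 62+53+88-22-34-32+14 = 129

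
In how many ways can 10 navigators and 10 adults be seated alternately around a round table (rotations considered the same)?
Fix one of the navigators: (10-1)! ways for the remaining navigators, × 10! ways for the adults = 362880 × 3628800 = 1316818944000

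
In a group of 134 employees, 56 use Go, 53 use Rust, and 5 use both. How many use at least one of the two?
|A∪B| = |A| + |B| - |A∩B| = 56 + 53 - 5 = 104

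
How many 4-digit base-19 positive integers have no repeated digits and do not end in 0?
Last digit: 18 nonzero choices. First digit: 17 (nonzero, ≠last). Middle 2: P(17,2) = 272. Total = 83232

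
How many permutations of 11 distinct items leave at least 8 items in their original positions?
Exactly j fixed points: C(11,j)·!(11-j); sum over j ≥ 8 (derangement numbers via !m = (m-1)·(!(m-1) + !(m-2)): !0..!3 = 1, 0, 1, 2). Σ_{j=8}^{11} C(11,j)·!(11-j) = C(11,8)·!3 + C(11,9)·!2 + C(11,10)·!1 + C(11,11)·!0 = 165·2 + 55·1 + 11·0 + 1·1 = 386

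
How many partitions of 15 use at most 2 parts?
By conjugation, equals partitions of 15 into parts ≤ 2. Let r_j(i) = number of partitions of i into parts ≤ j, for i = 0..15. r_1(i) = 1 for all i; r_j(i) = r_{j-1}(i) + r_j(i-j). Rows j = 2..2: ≤2: 1 1 2 2 3 3 4 4 5 5 6 6 7 7 8 8. r_2(15) = 8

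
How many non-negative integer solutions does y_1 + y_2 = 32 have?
C(32+2-1, 2-1) = C(33, 1) = 33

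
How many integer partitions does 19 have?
Pentagonal recurrence p(n) = p(n-1) + p(n-2) - p(n-5) - p(n-7) + p(n-12) + p(n-15) - ... gives p(0..18) = 1, 1, 2, 3, 5, 7, 11, 15, 22, 30, 42, 56, 77, 101, 135, 176, 231, 297, 385. p(19) = p(18) + p(17) - p(14) - p(12) + p(7) + p(4) = 385 + 297 - 135 - 77 + 15 + 5 = 490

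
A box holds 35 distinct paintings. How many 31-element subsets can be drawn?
C(35,31) = 35!/(31!×4!) = 52360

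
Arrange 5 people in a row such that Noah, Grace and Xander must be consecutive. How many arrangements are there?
Treat the 3 as one block: (5-3+1)! × 3! = 6 × 6 = 36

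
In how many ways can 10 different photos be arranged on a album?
10! = 3628800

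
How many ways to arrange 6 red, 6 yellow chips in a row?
12! / (6! × 6!) = 924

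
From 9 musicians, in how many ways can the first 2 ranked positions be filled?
P(9,2) = 9!/(9-2)! = 72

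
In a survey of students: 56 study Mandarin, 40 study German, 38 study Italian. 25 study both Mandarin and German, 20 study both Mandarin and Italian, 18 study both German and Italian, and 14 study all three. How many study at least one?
|A∪B∪C| = 56+40+38-25-20-18+14 = 85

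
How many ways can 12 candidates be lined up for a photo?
12! = 479001600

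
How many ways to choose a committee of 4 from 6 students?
C(6,4) = 6!/(4!×2!) = 15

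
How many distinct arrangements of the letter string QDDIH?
5! / (1! × 2! × 1! × 1!) = 60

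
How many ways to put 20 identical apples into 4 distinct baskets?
C(20+4-1, 4-1) = C(23, 3) = 1771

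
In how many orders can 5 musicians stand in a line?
5! = 120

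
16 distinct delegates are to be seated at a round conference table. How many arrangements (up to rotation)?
Circular: fix one position, arrange the rest. (16-1)! = 1307674368000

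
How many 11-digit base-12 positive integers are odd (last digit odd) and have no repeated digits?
Last∈{1,3,5,7,9,11}. Last=0: 0. Last nonzero: 6×10×P(10,9) = 217728000. Total = 217728000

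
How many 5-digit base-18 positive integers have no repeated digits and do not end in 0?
Last digit: 17 nonzero choices. First digit: 16 (nonzero, ≠last). Middle 3: P(16,3) = 3360. Total = 913920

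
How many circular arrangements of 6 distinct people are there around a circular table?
Circular: fix one position, arrange the rest. (6-1)! = 120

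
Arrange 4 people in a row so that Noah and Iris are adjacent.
Treat as block: (4-1)! × 2! = 6 × 2 = 12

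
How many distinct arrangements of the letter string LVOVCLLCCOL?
11! / (2! × 4! × 2! × 3!) = 69300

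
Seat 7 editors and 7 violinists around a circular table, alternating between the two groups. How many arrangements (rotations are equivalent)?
Fix one of the editors: (7-1)! ways for the remaining editors, × 7! ways for the violinists = 720 × 5040 = 3628800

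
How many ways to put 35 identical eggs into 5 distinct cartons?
C(35+5-1, 5-1) = C(39, 4) = 82251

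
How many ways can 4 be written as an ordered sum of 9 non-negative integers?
C(4+9-1, 9-1) = C(12, 8) = 495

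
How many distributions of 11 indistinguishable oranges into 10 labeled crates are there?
C(11+10-1, 10-1) = C(20, 9) = 167960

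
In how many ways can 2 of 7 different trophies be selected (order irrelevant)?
C(7,2) = 7!/(2!×5!) = 21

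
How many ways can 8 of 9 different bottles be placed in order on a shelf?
P(9,8) = 9!/(9-8)! = 362880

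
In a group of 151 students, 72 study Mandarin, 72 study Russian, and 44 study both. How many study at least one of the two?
|A∪B| = |A| + |B| - |A∩B| = 72 + 72 - 44 = 100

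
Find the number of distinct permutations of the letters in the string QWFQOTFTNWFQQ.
13! / (4! × 3! × 1! × 2! × 1! × 2!) = 10810800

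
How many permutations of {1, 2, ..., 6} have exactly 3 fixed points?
Choose the 3 fixed points C(6,3) = 20, derange the rest: !3 = Σ_{j=0}^{3} (-1)^j·3!/j! = 6 - 6 + 3 - 1 = 2. Product = 20 × 2 = 40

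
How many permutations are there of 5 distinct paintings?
5! = 120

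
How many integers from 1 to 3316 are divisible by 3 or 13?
⌊3316/3⌋ + ⌊3316/13⌋ - ⌊3316/39⌋ = 1105 + 255 - 85 = 1275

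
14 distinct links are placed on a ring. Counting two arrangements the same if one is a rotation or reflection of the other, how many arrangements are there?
(14-1)!/2 = 6227020800/2 = 3113510400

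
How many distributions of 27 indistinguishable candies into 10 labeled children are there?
C(27+10-1, 10-1) = C(36, 9) = 94143280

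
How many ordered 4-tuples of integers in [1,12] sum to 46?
Coefficient of x^46 in (x + x² + ... + x^12)^4. By inclusion-exclusion on dice exceeding 12: Σ_j (-1)^j C(4,j)·C(46-1-12j, 3) = C(4,0)·C(45,3) - C(4,1)·C(33,3) + C(4,2)·C(21,3) - C(4,3)·C(9,3) = 1·14190 - 4·5456 + 6·1330 - 4·84 = 10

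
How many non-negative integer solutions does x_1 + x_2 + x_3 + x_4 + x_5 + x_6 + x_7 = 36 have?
C(36+7-1, 7-1) = C(42, 6) = 5245786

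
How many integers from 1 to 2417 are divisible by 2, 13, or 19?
⌊2417/2⌋+⌊2417/13⌋+⌊2417/19⌋ - ⌊2417/26⌋-⌊2417/38⌋-⌊2417/247⌋ + ⌊2417/494⌋ = 1208+185+127 - 92-63-9 + 4 = 1360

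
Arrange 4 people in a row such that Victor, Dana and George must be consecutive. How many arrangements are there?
Treat the 3 as one block: (4-3+1)! × 3! = 2 × 6 = 12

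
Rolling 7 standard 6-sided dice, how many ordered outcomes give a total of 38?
Coefficient of x^38 in (x + x² + ... + x^6)^7. By inclusion-exclusion on dice exceeding 6: Σ_j (-1)^j C(7,j)·C(38-1-6j, 6) = C(7,0)·C(37,6) - C(7,1)·C(31,6) + C(7,2)·C(25,6) - C(7,3)·C(19,6) + C(7,4)·C(13,6) - C(7,5)·C(7,6) = 1·2324784 - 7·736281 + 21·177100 - 35·27132 + 35·1716 - 21·7 = 210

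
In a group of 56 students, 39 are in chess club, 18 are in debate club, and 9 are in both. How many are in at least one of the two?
|A∪B| = |A| + |B| - |A∩B| = 39 + 18 - 9 = 48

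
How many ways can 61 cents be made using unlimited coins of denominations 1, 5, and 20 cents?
Coefficient of x^61 in 1/(1-x^1) · 1/(1-x^5) · 1/(1-x^20). Case on j = number of 20-cent coins (j = 0..3); remainder r = 61 - 20j is made from {1,5} in ⌊r/5⌋+1 ways. r = 61, 41, 21, 1 → 13 + 9 + 5 + 1 = 28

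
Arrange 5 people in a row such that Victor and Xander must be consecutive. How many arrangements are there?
Treat the 2 as one block: (5-2+1)! × 2! = 24 × 2 = 48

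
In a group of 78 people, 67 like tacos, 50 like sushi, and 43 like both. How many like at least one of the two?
|A∪B| = |A| + |B| - |A∩B| = 67 + 50 - 43 = 74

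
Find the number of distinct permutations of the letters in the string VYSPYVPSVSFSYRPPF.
17! / (1! × 2! × 3! × 4! × 3! × 4!) = 8576568000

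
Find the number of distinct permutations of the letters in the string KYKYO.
5! / (2! × 1! × 2!) = 30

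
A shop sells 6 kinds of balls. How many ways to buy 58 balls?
C(58+6-1, 6-1) = C(63, 5) = 7028847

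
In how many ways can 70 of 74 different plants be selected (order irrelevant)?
C(74,70) = 74!/(70!×4!) = 1150626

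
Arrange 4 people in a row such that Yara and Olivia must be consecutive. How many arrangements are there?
Treat the 2 as one block: (4-2+1)! × 2! = 6 × 2 = 12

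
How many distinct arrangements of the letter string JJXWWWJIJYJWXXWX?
16! / (1! × 5! × 5! × 1! × 4!) = 60540480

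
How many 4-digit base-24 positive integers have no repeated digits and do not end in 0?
Last digit: 23 nonzero choices. First digit: 22 (nonzero, ≠last). Middle 2: P(22,2) = 462. Total = 233772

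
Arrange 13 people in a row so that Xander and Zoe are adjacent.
Treat as block: (13-1)! × 2! = 479001600 × 2 = 958003200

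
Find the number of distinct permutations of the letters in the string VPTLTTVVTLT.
11! / (2! × 1! × 5! × 3!) = 27720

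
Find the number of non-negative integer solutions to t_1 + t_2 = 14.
C(14+2-1, 2-1) = C(15, 1) = 15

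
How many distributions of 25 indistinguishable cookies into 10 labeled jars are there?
C(25+10-1, 10-1) = C(34, 9) = 52451256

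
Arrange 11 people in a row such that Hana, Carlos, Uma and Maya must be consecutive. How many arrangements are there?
Treat the 4 as one block: (11-4+1)! × 4! = 40320 × 24 = 967680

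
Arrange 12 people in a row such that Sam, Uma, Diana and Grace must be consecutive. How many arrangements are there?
Treat the 4 as one block: (12-4+1)! × 4! = 362880 × 24 = 8709120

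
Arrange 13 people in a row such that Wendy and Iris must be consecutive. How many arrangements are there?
Treat the 2 as one block: (13-2+1)! × 2! = 479001600 × 2 = 958003200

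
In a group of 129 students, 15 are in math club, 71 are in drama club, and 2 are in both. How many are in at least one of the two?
|A∪B| = |A| + |B| - |A∩B| = 15 + 71 - 2 = 84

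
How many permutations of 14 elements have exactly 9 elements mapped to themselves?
Choose the 9 fixed points C(14,9) = 2002, derange the rest: !5 = Σ_{j=0}^{5} (-1)^j·5!/j! = 120 - 120 + 60 - 20 + 5 - 1 = 44. Product = 2002 × 44 = 88088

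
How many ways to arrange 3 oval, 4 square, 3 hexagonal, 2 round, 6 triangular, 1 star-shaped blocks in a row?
19! / (3! × 4! × 3! × 2! × 6! × 1!) = 97772875200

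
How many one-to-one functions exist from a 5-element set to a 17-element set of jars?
P(17,5) = 17!/(17-5)! = 742560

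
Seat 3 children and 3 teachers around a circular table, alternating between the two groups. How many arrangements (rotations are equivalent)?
Fix one of the children: (3-1)! ways for the remaining children, × 3! ways for the teachers = 2 × 6 = 12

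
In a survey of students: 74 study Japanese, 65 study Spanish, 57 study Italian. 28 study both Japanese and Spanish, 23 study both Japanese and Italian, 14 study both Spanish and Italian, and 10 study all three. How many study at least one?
|A∪B∪C| = 74+65+57-28-23-14+10 = 141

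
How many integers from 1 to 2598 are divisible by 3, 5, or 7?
⌊2598/3⌋+⌊2598/5⌋+⌊2598/7⌋ - ⌊2598/15⌋-⌊2598/21⌋-⌊2598/35⌋ + ⌊2598/105⌋ = 866+519+371 - 173-123-74 + 24 = 1410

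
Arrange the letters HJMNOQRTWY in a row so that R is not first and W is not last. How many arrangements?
By inclusion-exclusion: 10! - 2×(10-1)! + (10-2)! = 3628800 - 725760 + 40320 = 2943360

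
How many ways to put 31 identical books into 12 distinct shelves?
C(31+12-1, 12-1) = C(42, 11) = 4280561376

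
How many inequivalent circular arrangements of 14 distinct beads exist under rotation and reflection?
(14-1)!/2 = 6227020800/2 = 3113510400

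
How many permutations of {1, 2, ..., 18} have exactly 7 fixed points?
Choose the 7 fixed points C(18,7) = 31824, derange the rest: !11 = Σ_{j=0}^{11} (-1)^j·11!/j! = 39916800 - 39916800 + 19958400 - 6652800 + 1663200 - 332640 + 55440 - 7920 + 990 - 110 + 11 - 1 = 14684570. Product = 31824 × 14684570 = 467321755680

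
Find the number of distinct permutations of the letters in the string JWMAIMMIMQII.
12! / (4! × 1! × 1! × 4! × 1! × 1!) = 831600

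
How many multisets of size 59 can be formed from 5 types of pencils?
C(59+5-1, 5-1) = C(63, 4) = 595665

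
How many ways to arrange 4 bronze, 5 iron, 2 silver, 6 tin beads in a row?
17! / (4! × 5! × 2! × 6!) = 85765680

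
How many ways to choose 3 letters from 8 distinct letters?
C(8,3) = 8!/(3!×5!) = 56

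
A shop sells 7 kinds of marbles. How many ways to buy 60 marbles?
C(60+7-1, 7-1) = C(66, 6) = 90858768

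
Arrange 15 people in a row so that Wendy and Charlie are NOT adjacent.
Total - adjacent = 15! - (15-1)!×2 = 1307674368000 - 174356582400 = 1133317785600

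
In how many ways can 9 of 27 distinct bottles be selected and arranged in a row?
P(27,9) = 27!/(27-9)! = 1700755056000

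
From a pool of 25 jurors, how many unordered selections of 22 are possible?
C(25,22) = 25!/(22!×3!) = 2300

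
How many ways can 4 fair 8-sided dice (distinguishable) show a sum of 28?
Coefficient of x^28 in (x + x² + ... + x^8)^4. By inclusion-exclusion on dice exceeding 8: Σ_j (-1)^j C(4,j)·C(28-1-8j, 3) = C(4,0)·C(27,3) - C(4,1)·C(19,3) + C(4,2)·C(11,3) - C(4,3)·C(3,3) = 1·2925 - 4·969 + 6·165 - 4·1 = 35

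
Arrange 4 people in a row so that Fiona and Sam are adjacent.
Treat as block: (4-1)! × 2! = 6 × 2 = 12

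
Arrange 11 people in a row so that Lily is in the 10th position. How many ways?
Fix one position: (11-1)! = 3628800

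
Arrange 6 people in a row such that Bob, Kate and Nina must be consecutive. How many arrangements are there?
Treat the 3 as one block: (6-3+1)! × 3! = 24 × 6 = 144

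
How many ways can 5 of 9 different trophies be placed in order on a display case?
P(9,5) = 9!/(9-5)! = 15120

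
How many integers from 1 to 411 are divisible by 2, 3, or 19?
⌊411/2⌋+⌊411/3⌋+⌊411/19⌋ - ⌊411/6⌋-⌊411/38⌋-⌊411/57⌋ + ⌊411/114⌋ = 205+137+21 - 68-10-7 + 3 = 281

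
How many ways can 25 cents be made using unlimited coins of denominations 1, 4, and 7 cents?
Coefficient of x^25 in 1/(1-x^1) · 1/(1-x^4) · 1/(1-x^7). Case on j = number of 7-cent coins (j = 0..3); remainder r = 25 - 7j is made from {1,4} in ⌊r/4⌋+1 ways. r = 25, 18, 11, 4 → 7 + 5 + 3 + 2 = 17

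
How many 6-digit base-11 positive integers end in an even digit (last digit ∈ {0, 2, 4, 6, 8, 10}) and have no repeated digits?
Last∈{0,2,4,6,8,10}. Last=0: 30240. Last nonzero: 5×9×P(9,4) = 136080. Total = 166320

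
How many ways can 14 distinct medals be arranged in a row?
14! = 87178291200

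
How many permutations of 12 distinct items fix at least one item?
Complement of the derangements. !12 = Σ_{j=0}^{12} (-1)^j·12!/j! = 479001600 - 479001600 + 239500800 - 79833600 + 19958400 - 3991680 + 665280 - 95040 + 11880 - 1320 + 132 - 12 + 1 = 176214841. 12! - !12 = 479001600 - 176214841 = 302786759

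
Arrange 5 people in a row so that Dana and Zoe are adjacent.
Treat as block: (5-1)! × 2! = 24 × 2 = 48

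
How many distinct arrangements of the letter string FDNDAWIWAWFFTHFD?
16! / (1! × 3! × 3! × 1! × 1! × 1! × 4! × 2!) = 12108096000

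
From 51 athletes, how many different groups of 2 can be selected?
C(51,2) = 51!/(2!×49!) = 1275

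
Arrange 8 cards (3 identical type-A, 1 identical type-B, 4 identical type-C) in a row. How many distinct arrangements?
8! / (3! × 1! × 4!) = 280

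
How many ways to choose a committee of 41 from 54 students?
C(54,41) = 54!/(41!×13!) = 1108176102180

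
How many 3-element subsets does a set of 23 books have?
C(23,3) = 23!/(3!×20!) = 1771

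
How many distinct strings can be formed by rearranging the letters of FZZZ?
4! / (1! × 3!) = 4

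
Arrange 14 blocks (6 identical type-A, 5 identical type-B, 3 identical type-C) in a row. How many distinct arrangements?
14! / (6! × 5! × 3!) = 168168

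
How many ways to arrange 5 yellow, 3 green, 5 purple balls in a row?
13! / (5! × 3! × 5!) = 72072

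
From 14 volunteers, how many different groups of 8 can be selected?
C(14,8) = 14!/(8!×6!) = 3003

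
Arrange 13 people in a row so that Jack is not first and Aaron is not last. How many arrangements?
By inclusion-exclusion: 13! - 2×(13-1)! + (13-2)! = 6227020800 - 958003200 + 39916800 = 5308934400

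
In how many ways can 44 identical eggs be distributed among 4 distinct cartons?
C(44+4-1, 4-1) = C(47, 3) = 16215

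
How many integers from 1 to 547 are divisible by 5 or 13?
⌊547/5⌋ + ⌊547/13⌋ - ⌊547/65⌋ = 109 + 42 - 8 = 143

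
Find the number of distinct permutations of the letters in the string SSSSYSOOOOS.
11! / (4! × 6! × 1!) = 2310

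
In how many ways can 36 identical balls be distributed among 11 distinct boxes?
C(36+11-1, 11-1) = C(46, 10) = 4076350421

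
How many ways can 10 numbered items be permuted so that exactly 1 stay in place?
Choose the 1 fixed point C(10,1) = 10, derange the rest: !9 = Σ_{j=0}^{9} (-1)^j·9!/j! = 362880 - 362880 + 181440 - 60480 + 15120 - 3024 + 504 - 72 + 9 - 1 = 133496. Product = 10 × 133496 = 1334960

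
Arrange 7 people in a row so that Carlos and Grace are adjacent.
Treat as block: (7-1)! × 2! = 720 × 2 = 1440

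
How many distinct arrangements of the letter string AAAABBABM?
9! / (5! × 3! × 1!) = 504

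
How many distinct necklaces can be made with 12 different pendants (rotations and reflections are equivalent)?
(12-1)!/2 = 39916800/2 = 19958400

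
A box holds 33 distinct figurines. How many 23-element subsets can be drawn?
C(33,23) = 33!/(23!×10!) = 92561040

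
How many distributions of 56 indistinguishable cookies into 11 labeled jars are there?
C(56+11-1, 11-1) = C(66, 10) = 210980549208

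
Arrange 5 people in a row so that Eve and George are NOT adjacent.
Total - adjacent = 5! - (5-1)!×2 = 120 - 48 = 72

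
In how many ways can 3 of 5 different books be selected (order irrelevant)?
C(5,3) = 5!/(3!×2!) = 10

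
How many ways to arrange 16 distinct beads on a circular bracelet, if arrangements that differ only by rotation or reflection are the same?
(16-1)!/2 = 1307674368000/2 = 653837184000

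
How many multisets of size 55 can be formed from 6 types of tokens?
C(55+6-1, 6-1) = C(60, 5) = 5461512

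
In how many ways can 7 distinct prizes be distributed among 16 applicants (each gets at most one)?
P(16,7) = 16!/(16-7)! = 57657600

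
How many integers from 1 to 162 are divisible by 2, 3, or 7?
⌊162/2⌋+⌊162/3⌋+⌊162/7⌋ - ⌊162/6⌋-⌊162/14⌋-⌊162/21⌋ + ⌊162/42⌋ = 81+54+23 - 27-11-7 + 3 = 116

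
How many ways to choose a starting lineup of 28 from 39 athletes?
C(39,28) = 39!/(28!×11!) = 1676056044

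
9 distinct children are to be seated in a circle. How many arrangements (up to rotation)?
Circular: fix one position, arrange the rest. (9-1)! = 40320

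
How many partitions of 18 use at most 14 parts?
By conjugation, equals partitions of 18 into parts ≤ 14. Let r_j(i) = number of partitions of i into parts ≤ j, for i = 0..18. r_1(i) = 1 for all i; r_j(i) = r_{j-1}(i) + r_j(i-j). Rows j = 2..14: ≤2: 1 1 2 2 3 3 4 4 5 5 6 6 7 7 8 8 9 9 10; ≤3: 1 1 2 3 4 5 7 8 10 12 14 16 19 21 24 27 30 33 37; ≤4: 1 1 2 3 5 6 9 11 15 18 23 27 34 39 47 54 64 72 84; ≤5: 1 1 2 3 5 7 10 13 18 23 30 37 47 57 70 84 101 119 141; ≤6: 1 1 2 3 5 7 11 14 20 26 35 44 58 71 90 110 136 163 199; ≤7: 1 1 2 3 5 7 11 15 21 28 38 49 65 82 105 131 164 201 248; ≤8: 1 1 2 3 5 7 11 15 22 29 40 52 70 89 116 146 186 230 288; ≤9: 1 1 2 3 5 7 11 15 22 30 41 54 73 94 123 157 201 252 318; ≤10: 1 1 2 3 5 7 11 15 22 30 42 55 75 97 128 164 212 267 340; ≤11: 1 1 2 3 5 7 11 15 22 30 42 56 76 99 131 169 219 278 355; ≤12: 1 1 2 3 5 7 11 15 22 30 42 56 77 100 133 172 224 285 366; ≤13: 1 1 2 3 5 7 11 15 22 30 42 56 77 101 134 174 227 290 373; ≤14: 1 1 2 3 5 7 11 15 22 30 42 56 77 101 135 175 229 293 378. r_14(18) = 378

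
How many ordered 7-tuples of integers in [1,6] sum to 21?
Coefficient of x^21 in (x + x² + ... + x^6)^7. By inclusion-exclusion on dice exceeding 6: Σ_j (-1)^j C(7,j)·C(21-1-6j, 6) = C(7,0)·C(20,6) - C(7,1)·C(14,6) + C(7,2)·C(8,6) = 1·38760 - 7·3003 + 21·28 = 18327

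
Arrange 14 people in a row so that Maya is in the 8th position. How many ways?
Fix one position: (14-1)! = 6227020800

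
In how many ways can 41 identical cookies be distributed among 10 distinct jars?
C(41+10-1, 10-1) = C(50, 9) = 2505433700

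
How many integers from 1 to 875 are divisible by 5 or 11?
⌊875/5⌋ + ⌊875/11⌋ - ⌊875/55⌋ = 175 + 79 - 15 = 239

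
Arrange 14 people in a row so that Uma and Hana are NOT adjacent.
Total - adjacent = 14! - (14-1)!×2 = 87178291200 - 12454041600 = 74724249600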